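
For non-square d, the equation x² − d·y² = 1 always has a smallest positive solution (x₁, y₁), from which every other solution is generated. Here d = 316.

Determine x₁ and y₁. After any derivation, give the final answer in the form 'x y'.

12799 720

[17; 1,3,2,8,2,3,1,34] for √316; ℓ=8 ⇒ convergent index 7
k=0  a_k=17  p_k/q_k = 17/1
…
k=3  a_k=2  p_k/q_k = 160/9
k=4  a_k=8  p_k/q_k = 1351/76
k=5  a_k=2  p_k/q_k = 2862/161
k=6  a_k=3  p_k/q_k = 9937/559
k=7  a_k=1  p_k/q_k = 12799/720
→ (12799, 720).  Check: 12799²=163814401, 316·720²=163814400, difference 1.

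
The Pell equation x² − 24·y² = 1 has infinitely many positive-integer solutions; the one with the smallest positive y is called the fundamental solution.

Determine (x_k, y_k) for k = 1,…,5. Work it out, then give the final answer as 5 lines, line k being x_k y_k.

[4; 1,8] for √24; ℓ=2 ⇒ convergent index 1
i=0: a=4 ⇒ p=4, q=1
i=1: a=1 ⇒ p=5, q=1
fundamental: x₁=5, y₁=1  (since 25 − 24·1 = 1)
k=2:  x_2 = 5·5+24·1·1 = 49,  y_2 = 5·1+1·5 = 10
k=3:  x_3 = 5·49+24·1·10 = 485,  y_3 = 5·10+1·49 = 99
k=4:  x_4 = 5·485+24·1·99 = 4801,  y_4 = 5·99+1·485 = 980
k=5:  x_5 = 5·4801+24·1·980 = 47525,  y_5 = 5·980+1·4801 = 9701

5 1
49 10
485 99
4801 980
47525 9701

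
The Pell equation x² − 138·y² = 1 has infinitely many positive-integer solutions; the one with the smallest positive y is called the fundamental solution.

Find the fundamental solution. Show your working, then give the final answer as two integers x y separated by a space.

47 4

√138 = [11; 1,2,1,22, …], period ℓ=4 (even) → k=3
k=0  a_k=11  p_k/q_k = 11/1
k=1  a_k=1  p_k/q_k = 12/1
k=2  a_k=2  p_k/q_k = 35/3
k=3  a_k=1  p_k/q_k = 47/4
fundamental: x₁=47, y₁=4  (since 2209 − 138·16 = 1)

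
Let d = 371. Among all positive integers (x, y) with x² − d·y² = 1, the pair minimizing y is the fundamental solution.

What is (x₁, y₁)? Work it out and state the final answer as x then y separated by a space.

1695 88

√371 → a₀=19, period (3,1,4,1,3,38); ℓ=6 even so k=5
a_0=19:  p_0=19·1+0=19,  q_0=19·0+1=1
a_1=3:  p_1=3·19+1=58,  q_1=3·1+0=3
a_2=1:  p_2=1·58+19=77,  q_2=1·3+1=4
a_3=4:  p_3=4·77+58=366,  q_3=4·4+3=19
a_4=1:  p_4=1·366+77=443,  q_4=1·19+4=23
a_5=3:  p_5=3·443+366=1695,  q_5=3·23+19=88
→ (1695, 88).  Check: 1695²=2873025, 371·88²=2873024, difference 1.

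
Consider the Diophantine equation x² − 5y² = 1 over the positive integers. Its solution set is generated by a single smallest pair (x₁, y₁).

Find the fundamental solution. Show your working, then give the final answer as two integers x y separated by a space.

9 4

[2; 4] for √5; ℓ=1 ⇒ convergent index 1
i=0: a=2 ⇒ p=2, q=1
i=1: a=4 ⇒ p=9, q=4
fundamental: x₁=9, y₁=4  (since 81 − 5·16 = 1)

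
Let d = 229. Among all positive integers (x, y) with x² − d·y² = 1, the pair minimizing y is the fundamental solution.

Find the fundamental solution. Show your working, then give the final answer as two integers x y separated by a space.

5848201 386460

d=229: √d = [15; 7,1,1,7,30] (ℓ=5, odd), read p_9/q_9
a_0=15:  p_0=15·1+0=15,  q_0=15·0+1=1
…
a_4=7:  p_4=7·227+121=1710,  q_4=7·15+8=113
…
a_8=1:  p_8=1·413926+362399=776325,  q_8=1·27353+23948=51301
a_9=7:  p_9=7·776325+413926=5848201,  q_9=7·51301+27353=386460
fundamental: x₁=5848201, y₁=386460  (since 34201454936401 − 229·149351331600 = 1)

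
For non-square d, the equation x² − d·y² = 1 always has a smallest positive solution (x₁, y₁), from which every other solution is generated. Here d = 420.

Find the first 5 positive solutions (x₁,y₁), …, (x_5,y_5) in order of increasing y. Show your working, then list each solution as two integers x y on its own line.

41 2
3361 164
275561 13446
22592641 1102408
1852321001 90384010

d=420: √d = [20; 2,40] (ℓ=2, even), read p_1/q_1
i=0: a=20 ⇒ p=20, q=1
i=1: a=2 ⇒ p=41, q=2
fundamental: x₁=41, y₁=2  (since 1681 − 420·4 = 1)
(x_2, y_2) = (41·41 + 420·2·2, 41·2 + 2·41) = (3361, 164)
(x_3, y_3) = (41·3361 + 420·2·164, 41·164 + 2·3361) = (275561, 13446)
(x_4, y_4) = (41·275561 + 420·2·13446, 41·13446 + 2·275561) = (22592641, 1102408)
(x_5, y_5) = (41·22592641 + 420·2·1102408, 41·1102408 + 2·22592641) = (1852321001, 90384010)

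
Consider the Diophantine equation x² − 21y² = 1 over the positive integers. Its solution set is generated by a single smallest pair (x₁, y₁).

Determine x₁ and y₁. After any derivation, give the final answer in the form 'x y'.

55 12

√21 → a₀=4, period (1,1,2,1,1,8); ℓ=6 even so k=5
a_0=4:  p_0=4·1+0=4,  q_0=4·0+1=1
a_1=1:  p_1=1·4+1=5,  q_1=1·1+0=1
…
a_3=2:  p_3=2·9+5=23,  q_3=2·2+1=5
a_4=1:  p_4=1·23+9=32,  q_4=1·5+2=7
a_5=1:  p_5=1·32+23=55,  q_5=1·7+5=12
fundamental: x₁=55, y₁=12  (since 3025 − 21·144 = 1)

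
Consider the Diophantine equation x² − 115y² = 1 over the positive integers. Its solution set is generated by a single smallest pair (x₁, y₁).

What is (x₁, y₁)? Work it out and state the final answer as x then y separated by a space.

1126 105

[10; 1,2,1,1,1,1,1,2,1,20] for √115; ℓ=10 ⇒ convergent index 9
k=0  a_k=10  p_k/q_k = 10/1
k=1  a_k=1  p_k/q_k = 11/1
k=2  a_k=2  p_k/q_k = 32/3
k=3  a_k=1  p_k/q_k = 43/4
k=4  a_k=1  p_k/q_k = 75/7
k=5  a_k=1  p_k/q_k = 118/11
k=6  a_k=1  p_k/q_k = 193/18
…
k=8  a_k=2  p_k/q_k = 815/76
k=9  a_k=1  p_k/q_k = 1126/105
fundamental: x₁=1126, y₁=105  (since 1267876 − 115·11025 = 1)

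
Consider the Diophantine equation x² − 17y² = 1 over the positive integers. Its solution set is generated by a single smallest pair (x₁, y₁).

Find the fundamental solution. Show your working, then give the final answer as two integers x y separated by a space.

√17 = [4; 8, …], period ℓ=1 (odd) → k=1
step 0: (4, 1)  from 4·(1,0) + (0,1)
step 1: (33, 8)  from 8·(4,1) + (1,0)
→ (33, 8).  Check: 33²=1089, 17·8²=1088, difference 1.

33 8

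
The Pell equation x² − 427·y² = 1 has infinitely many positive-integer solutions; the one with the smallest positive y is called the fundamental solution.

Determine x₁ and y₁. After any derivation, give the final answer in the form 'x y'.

√427 → a₀=20, period (1,1,1,40); ℓ=4 even so k=3
k=0  a_k=20  p_k/q_k = 20/1
k=1  a_k=1  p_k/q_k = 21/1
k=2  a_k=1  p_k/q_k = 41/2
k=3  a_k=1  p_k/q_k = 62/3
fundamental: x₁=62, y₁=3  (since 3844 − 427·9 = 1)

62 3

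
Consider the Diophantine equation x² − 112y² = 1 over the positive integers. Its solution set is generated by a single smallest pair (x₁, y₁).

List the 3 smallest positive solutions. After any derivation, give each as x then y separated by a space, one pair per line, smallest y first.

127 12
32257 3048
8193151 774180

d=112: √d = [10; 1,1,2,1,1,20] (ℓ=6, even), read p_5/q_5
k=0  a_k=10  p_k/q_k = 10/1
k=1  a_k=1  p_k/q_k = 11/1
…
k=4  a_k=1  p_k/q_k = 74/7
k=5  a_k=1  p_k/q_k = 127/12
fundamental: x₁=127, y₁=12  (since 16129 − 112·144 = 1)
n=2: (127,12)∘(127,12) = (127·127+112·12·12, 127·12+12·127) = (32257,3048)
n=3: (32257,3048)∘(127,12) = (127·32257+112·12·3048, 127·3048+12·32257) = (8193151,774180)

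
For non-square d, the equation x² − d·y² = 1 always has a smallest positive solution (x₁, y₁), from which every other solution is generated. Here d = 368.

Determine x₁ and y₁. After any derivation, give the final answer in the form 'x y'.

1151 60

d=368: √d = [19; 5,2,5,38] (ℓ=4, even), read p_3/q_3
step 0: (19, 1)  from 19·(1,0) + (0,1)
…
step 2: (211, 11)  from 2·(96,5) + (19,1)
step 3: (1151, 60)  from 5·(211,11) + (96,5)
→ (1151, 60).  Check: 1151²=1324801, 368·60²=1324800, difference 1.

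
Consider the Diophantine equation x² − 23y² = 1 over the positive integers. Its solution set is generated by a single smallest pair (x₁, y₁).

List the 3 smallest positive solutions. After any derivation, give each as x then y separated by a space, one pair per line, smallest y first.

[4; 1,3,1,8] for √23; ℓ=4 ⇒ convergent index 3
k=0  a_k=4  p_k/q_k = 4/1
k=1  a_k=1  p_k/q_k = 5/1
k=2  a_k=3  p_k/q_k = 19/4
k=3  a_k=1  p_k/q_k = 24/5
fundamental: x₁=24, y₁=5  (since 576 − 23·25 = 1)
n=2: (24,5)∘(24,5) = (24·24+23·5·5, 24·5+5·24) = (1151,240)
n=3: (1151,240)∘(24,5) = (24·1151+23·5·240, 24·240+5·1151) = (55224,11515)

24 5
1151 240
55224 11515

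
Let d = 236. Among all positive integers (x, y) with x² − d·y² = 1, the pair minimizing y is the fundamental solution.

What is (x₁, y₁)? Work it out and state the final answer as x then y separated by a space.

√236 → a₀=15, period (2,1,3,5,1,6,1,5,3,1,2,30); ℓ=12 even so k=11
k=0  a_k=15  p_k/q_k = 15/1
k=1  a_k=2  p_k/q_k = 31/2
…
k=3  a_k=3  p_k/q_k = 169/11
…
k=6  a_k=6  p_k/q_k = 7251/472
k=7  a_k=1  p_k/q_k = 8311/541
k=8  a_k=5  p_k/q_k = 48806/3177
…
k=10  a_k=1  p_k/q_k = 203535/13249
k=11  a_k=2  p_k/q_k = 561799/36570
(x₁, y₁) = (561799, 36570);  561799² − 236·36570² = 1 ✓

561799 36570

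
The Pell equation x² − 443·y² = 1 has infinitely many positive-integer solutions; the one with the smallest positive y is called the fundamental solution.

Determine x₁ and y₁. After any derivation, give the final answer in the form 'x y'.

442 21

d=443: √d = [21; 21,42] (ℓ=2, even), read p_1/q_1
k=0  a_k=21  p_k/q_k = 21/1
k=1  a_k=21  p_k/q_k = 442/21
(x₁, y₁) = (442, 21);  442² − 443·21² = 1 ✓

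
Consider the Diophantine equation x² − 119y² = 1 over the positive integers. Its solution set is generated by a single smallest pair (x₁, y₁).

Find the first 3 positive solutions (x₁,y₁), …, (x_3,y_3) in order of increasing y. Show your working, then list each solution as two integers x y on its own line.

√119 = [10; 1,9,1,20, …], period ℓ=4 (even) → k=3
a_0=10:  p_0=10·1+0=10,  q_0=10·0+1=1
a_1=1:  p_1=1·10+1=11,  q_1=1·1+0=1
a_2=9:  p_2=9·11+10=109,  q_2=9·1+1=10
a_3=1:  p_3=1·109+11=120,  q_3=1·10+1=11
fundamental: x₁=120, y₁=11  (since 14400 − 119·121 = 1)
(x_2, y_2) = (120·120 + 119·11·11, 120·11 + 11·120) = (28799, 2640)
(x_3, y_3) = (120·28799 + 119·11·2640, 120·2640 + 11·28799) = (6911640, 633589)

120 11
28799 2640
6911640 633589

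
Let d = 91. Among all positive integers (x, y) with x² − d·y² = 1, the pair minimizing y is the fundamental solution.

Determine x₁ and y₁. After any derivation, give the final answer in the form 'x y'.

1574 165

√91 = [9; 1,1,5,1,5,1,1,18, …], period ℓ=8 (even) → k=7
k=0  a_k=9  p_k/q_k = 9/1
k=1  a_k=1  p_k/q_k = 10/1
k=2  a_k=1  p_k/q_k = 19/2
…
k=4  a_k=1  p_k/q_k = 124/13
k=5  a_k=5  p_k/q_k = 725/76
k=6  a_k=1  p_k/q_k = 849/89
k=7  a_k=1  p_k/q_k = 1574/165
fundamental: x₁=1574, y₁=165  (since 2477476 − 91·27225 = 1)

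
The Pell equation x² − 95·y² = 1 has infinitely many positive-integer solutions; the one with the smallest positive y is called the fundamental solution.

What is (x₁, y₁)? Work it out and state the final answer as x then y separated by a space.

39 4

[9; 1,2,1,18] for √95; ℓ=4 ⇒ convergent index 3
a_0=9:  p_0=9·1+0=9,  q_0=9·0+1=1
a_1=1:  p_1=1·9+1=10,  q_1=1·1+0=1
a_2=2:  p_2=2·10+9=29,  q_2=2·1+1=3
a_3=1:  p_3=1·29+10=39,  q_3=1·3+1=4
→ (39, 4).  Check: 39²=1521, 95·4²=1520, difference 1.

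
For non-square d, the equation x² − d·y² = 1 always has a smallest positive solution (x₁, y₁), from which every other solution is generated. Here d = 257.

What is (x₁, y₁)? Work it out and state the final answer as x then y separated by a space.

513 32

[16; 32] for √257; ℓ=1 ⇒ convergent index 1
step 0: (16, 1)  from 16·(1,0) + (0,1)
step 1: (513, 32)  from 32·(16,1) + (1,0)
fundamental: x₁=513, y₁=32  (since 263169 − 257·1024 = 1)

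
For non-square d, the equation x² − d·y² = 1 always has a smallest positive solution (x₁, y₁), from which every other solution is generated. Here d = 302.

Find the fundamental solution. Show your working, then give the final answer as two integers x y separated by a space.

4276623 246092

d=302: √d = [17; 2,1,1,1,4,…,1,2,34] (ℓ=16, even), read p_15/q_15
a_0=17:  p_0=17·1+0=17,  q_0=17·0+1=1
…
a_2=1:  p_2=1·35+17=52,  q_2=1·2+1=3
…
a_4=1:  p_4=1·87+52=139,  q_4=1·5+3=8
a_5=4:  p_5=4·139+87=643,  q_5=4·8+5=37
a_6=2:  p_6=2·643+139=1425,  q_6=2·37+8=82
a_7=1:  p_7=1·1425+643=2068,  q_7=1·82+37=119
a_8=16:  p_8=16·2068+1425=34513,  q_8=16·119+82=1986
a_9=1:  p_9=1·34513+2068=36581,  q_9=1·1986+119=2105
a_10=2:  p_10=2·36581+34513=107675,  q_10=2·2105+1986=6196
…
a_12=1:  p_12=1·467281+107675=574956,  q_12=1·26889+6196=33085
a_13=1:  p_13=1·574956+467281=1042237,  q_13=1·33085+26889=59974
a_14=1:  p_14=1·1042237+574956=1617193,  q_14=1·59974+33085=93059
a_15=2:  p_15=2·1617193+1042237=4276623,  q_15=2·93059+59974=246092
→ (4276623, 246092).  Check: 4276623²=18289504284129, 302·246092²=18289504284128, difference 1.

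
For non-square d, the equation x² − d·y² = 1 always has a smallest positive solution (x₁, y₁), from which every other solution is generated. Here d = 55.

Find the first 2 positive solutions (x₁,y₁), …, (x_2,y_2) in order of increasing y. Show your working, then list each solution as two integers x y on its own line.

89 12
15841 2136

√55 = [7; 2,2,2,14, …], period ℓ=4 (even) → k=3
a_0=7:  p_0=7·1+0=7,  q_0=7·0+1=1
…
a_2=2:  p_2=2·15+7=37,  q_2=2·2+1=5
a_3=2:  p_3=2·37+15=89,  q_3=2·5+2=12
(x₁, y₁) = (89, 12);  89² − 55·12² = 1 ✓
k=2:  x_2 = 89·89+55·12·12 = 15841,  y_2 = 89·12+12·89 = 2136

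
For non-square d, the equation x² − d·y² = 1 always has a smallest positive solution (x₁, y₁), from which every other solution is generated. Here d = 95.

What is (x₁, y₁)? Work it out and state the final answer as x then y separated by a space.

d=95: √d = [9; 1,2,1,18] (ℓ=4, even), read p_3/q_3
step 0: (9, 1)  from 9·(1,0) + (0,1)
step 1: (10, 1)  from 1·(9,1) + (1,0)
step 2: (29, 3)  from 2·(10,1) + (9,1)
step 3: (39, 4)  from 1·(29,3) + (10,1)
→ (39, 4).  Check: 39²=1521, 95·4²=1520, difference 1.

39 4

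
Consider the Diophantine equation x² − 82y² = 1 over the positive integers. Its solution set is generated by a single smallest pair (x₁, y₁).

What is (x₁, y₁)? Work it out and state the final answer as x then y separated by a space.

163 18

d=82: √d = [9; 18] (ℓ=1, odd), read p_1/q_1
step 0: (9, 1)  from 9·(1,0) + (0,1)
step 1: (163, 18)  from 18·(9,1) + (1,0)
→ (163, 18).  Check: 163²=26569, 82·18²=26568, difference 1.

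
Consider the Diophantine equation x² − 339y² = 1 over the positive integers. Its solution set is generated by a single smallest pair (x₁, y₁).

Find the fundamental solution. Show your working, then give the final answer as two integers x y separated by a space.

√339 → a₀=18, period (2,2,2,1,17,1,2,2,2,36); ℓ=10 even so k=9
i=0: a=18 ⇒ p=18, q=1
…
i=3: a=2 ⇒ p=221, q=12
i=4: a=1 ⇒ p=313, q=17
i=5: a=17 ⇒ p=5542, q=301
i=6: a=1 ⇒ p=5855, q=318
i=7: a=2 ⇒ p=17252, q=937
i=8: a=2 ⇒ p=40359, q=2192
i=9: a=2 ⇒ p=97970, q=5321
(x₁, y₁) = (97970, 5321);  97970² − 339·5321² = 1 ✓

97970 5321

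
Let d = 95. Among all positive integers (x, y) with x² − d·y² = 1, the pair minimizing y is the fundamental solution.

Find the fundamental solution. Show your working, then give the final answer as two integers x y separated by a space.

√95 = [9; 1,2,1,18, …], period ℓ=4 (even) → k=3
step 0: (9, 1)  from 9·(1,0) + (0,1)
step 1: (10, 1)  from 1·(9,1) + (1,0)
step 2: (29, 3)  from 2·(10,1) + (9,1)
step 3: (39, 4)  from 1·(29,3) + (10,1)
→ (39, 4).  Check: 39²=1521, 95·4²=1520, difference 1.

39 4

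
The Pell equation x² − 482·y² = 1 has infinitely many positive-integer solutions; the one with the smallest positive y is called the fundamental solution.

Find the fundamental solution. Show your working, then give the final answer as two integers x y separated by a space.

√482 → a₀=21, period (1,20,1,42); ℓ=4 even so k=3
i=0: a=21 ⇒ p=21, q=1
i=1: a=1 ⇒ p=22, q=1
i=2: a=20 ⇒ p=461, q=21
i=3: a=1 ⇒ p=483, q=22
fundamental: x₁=483, y₁=22  (since 233289 − 482·484 = 1)

483 22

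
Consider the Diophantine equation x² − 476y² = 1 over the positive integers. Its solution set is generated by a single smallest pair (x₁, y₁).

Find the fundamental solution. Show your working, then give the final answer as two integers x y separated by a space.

d=476: √d = [21; 1,4,2,10,2,4,1,42] (ℓ=8, even), read p_7/q_7
a_0=21:  p_0=21·1+0=21,  q_0=21·0+1=1
a_1=1:  p_1=1·21+1=22,  q_1=1·1+0=1
a_2=4:  p_2=4·22+21=109,  q_2=4·1+1=5
a_3=2:  p_3=2·109+22=240,  q_3=2·5+1=11
a_4=10:  p_4=10·240+109=2509,  q_4=10·11+5=115
a_5=2:  p_5=2·2509+240=5258,  q_5=2·115+11=241
a_6=4:  p_6=4·5258+2509=23541,  q_6=4·241+115=1079
a_7=1:  p_7=1·23541+5258=28799,  q_7=1·1079+241=1320
→ (28799, 1320).  Check: 28799²=829382401, 476·1320²=829382400, difference 1.

28799 1320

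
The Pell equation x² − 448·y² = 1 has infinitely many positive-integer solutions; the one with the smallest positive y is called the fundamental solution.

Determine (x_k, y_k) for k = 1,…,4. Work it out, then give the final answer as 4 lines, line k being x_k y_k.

√448 → a₀=21, period (6,42); ℓ=2 even so k=1
k=0  a_k=21  p_k/q_k = 21/1
k=1  a_k=6  p_k/q_k = 127/6
fundamental: x₁=127, y₁=6  (since 16129 − 448·36 = 1)
k=2:  x_2 = 127·127+448·6·6 = 32257,  y_2 = 127·6+6·127 = 1524
k=3:  x_3 = 127·32257+448·6·1524 = 8193151,  y_3 = 127·1524+6·32257 = 387090
k=4:  x_4 = 127·8193151+448·6·387090 = 2081028097,  y_4 = 127·387090+6·8193151 = 98319336

127 6
32257 1524
8193151 387090
2081028097 98319336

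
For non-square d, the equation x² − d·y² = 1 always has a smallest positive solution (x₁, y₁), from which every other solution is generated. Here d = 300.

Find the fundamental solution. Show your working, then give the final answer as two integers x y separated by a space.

1351 78

[17; 3,8,3,34] for √300; ℓ=4 ⇒ convergent index 3
i=0: a=17 ⇒ p=17, q=1
…
i=2: a=8 ⇒ p=433, q=25
i=3: a=3 ⇒ p=1351, q=78
(x₁, y₁) = (1351, 78);  1351² − 300·78² = 1 ✓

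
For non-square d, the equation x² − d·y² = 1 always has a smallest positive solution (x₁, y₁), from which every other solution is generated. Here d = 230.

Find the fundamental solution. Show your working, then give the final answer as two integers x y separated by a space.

√230 → a₀=15, period (6,30); ℓ=2 even so k=1
k=0  a_k=15  p_k/q_k = 15/1
k=1  a_k=6  p_k/q_k = 91/6
(x₁, y₁) = (91, 6);  91² − 230·6² = 1 ✓

91 6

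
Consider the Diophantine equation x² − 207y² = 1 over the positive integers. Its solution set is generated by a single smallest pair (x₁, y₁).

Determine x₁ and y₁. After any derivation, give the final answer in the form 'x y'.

d=207: √d = [14; 2,1,1,2,1,1,2,28] (ℓ=8, even), read p_7/q_7
i=0: a=14 ⇒ p=14, q=1
…
i=2: a=1 ⇒ p=43, q=3
…
i=4: a=2 ⇒ p=187, q=13
…
i=6: a=1 ⇒ p=446, q=31
i=7: a=2 ⇒ p=1151, q=80
fundamental: x₁=1151, y₁=80  (since 1324801 − 207·6400 = 1)

1151 80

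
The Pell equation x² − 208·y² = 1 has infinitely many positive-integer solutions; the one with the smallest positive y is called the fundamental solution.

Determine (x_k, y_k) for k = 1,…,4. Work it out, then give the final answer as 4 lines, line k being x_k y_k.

649 45
842401 58410
1093435849 75816135
1419278889601 98409284820

√208 = [14; 2,2,1,2,2,28, …], period ℓ=6 (even) → k=5
step 0: (14, 1)  from 14·(1,0) + (0,1)
…
step 2: (72, 5)  from 2·(29,2) + (14,1)
…
step 4: (274, 19)  from 2·(101,7) + (72,5)
step 5: (649, 45)  from 2·(274,19) + (101,7)
fundamental: x₁=649, y₁=45  (since 421201 − 208·2025 = 1)
n=2: (649,45)∘(649,45) = (649·649+208·45·45, 649·45+45·649) = (842401,58410)
n=3: (842401,58410)∘(649,45) = (649·842401+208·45·58410, 649·58410+45·842401) = (1093435849,75816135)
n=4: (1093435849,75816135)∘(649,45) = (649·1093435849+208·45·75816135, 649·75816135+45·1093435849) = (1419278889601,98409284820)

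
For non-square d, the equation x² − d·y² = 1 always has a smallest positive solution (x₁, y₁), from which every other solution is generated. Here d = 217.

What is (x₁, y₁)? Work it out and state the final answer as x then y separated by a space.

√217 = [14; 1,2,1,2,1,…,2,1,28, …], period ℓ=16 (even) → k=15
i=0: a=14 ⇒ p=14, q=1
i=1: a=1 ⇒ p=15, q=1
i=2: a=2 ⇒ p=44, q=3
…
i=4: a=2 ⇒ p=162, q=11
…
i=8: a=4 ⇒ p=15055, q=1022
…
i=10: a=1 ⇒ p=154218, q=10469
…
i=14: a=2 ⇒ p=2809702, q=190735
i=15: a=1 ⇒ p=3844063, q=260952
→ (3844063, 260952).  Check: 3844063²=14776820347969, 217·260952²=14776820347968, difference 1.

3844063 260952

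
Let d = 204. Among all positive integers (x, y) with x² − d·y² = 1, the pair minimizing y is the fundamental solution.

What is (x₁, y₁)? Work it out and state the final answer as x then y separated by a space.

4999 350

√204 = [14; 3,1,1,6,1,1,3,28, …], period ℓ=8 (even) → k=7
step 0: (14, 1)  from 14·(1,0) + (0,1)
step 1: (43, 3)  from 3·(14,1) + (1,0)
…
step 3: (100, 7)  from 1·(57,4) + (43,3)
…
step 6: (1414, 99)  from 1·(757,53) + (657,46)
step 7: (4999, 350)  from 3·(1414,99) + (757,53)
→ (4999, 350).  Check: 4999²=24990001, 204·350²=24990000, difference 1.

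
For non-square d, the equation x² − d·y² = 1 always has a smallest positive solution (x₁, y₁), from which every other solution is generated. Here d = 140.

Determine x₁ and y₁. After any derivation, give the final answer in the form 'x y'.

71 6

d=140: √d = [11; 1,4,1,22] (ℓ=4, even), read p_3/q_3
a_0=11:  p_0=11·1+0=11,  q_0=11·0+1=1
…
a_2=4:  p_2=4·12+11=59,  q_2=4·1+1=5
a_3=1:  p_3=1·59+12=71,  q_3=1·5+1=6
fundamental: x₁=71, y₁=6  (since 5041 − 140·36 = 1)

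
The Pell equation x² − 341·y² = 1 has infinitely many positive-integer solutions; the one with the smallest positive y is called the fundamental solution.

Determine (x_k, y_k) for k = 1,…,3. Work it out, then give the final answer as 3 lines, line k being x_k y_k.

[18; 2,6,1,8,2,…,6,2,36] for √341; ℓ=14 ⇒ convergent index 13
a_0=18:  p_0=18·1+0=18,  q_0=18·0+1=1
…
a_7=2:  p_7=2·7645+5189=20479,  q_7=2·414+281=1109
a_8=1:  p_8=1·20479+7645=28124,  q_8=1·1109+414=1523
a_9=2:  p_9=2·28124+20479=76727,  q_9=2·1523+1109=4155
…
a_12=6:  p_12=6·718667+641940=4953942,  q_12=6·38918+34763=268271
a_13=2:  p_13=2·4953942+718667=10626551,  q_13=2·268271+38918=575460
fundamental: x₁=10626551, y₁=575460  (since 112923586155601 − 341·331154211600 = 1)
n=2: (10626551,575460)∘(10626551,575460) = (10626551·10626551+341·575460·575460, 10626551·575460+575460·10626551) = (225847172311201,12230310076920)
n=3: (225847172311201,12230310076920)∘(10626551,575460) = (10626551·225847172311201+341·575460·12230310076920, 10626551·12230310076920+575460·225847172311201) = (4799952989541519968951,259932027556408030380)

10626551 575460
225847172311201 12230310076920
4799952989541519968951 259932027556408030380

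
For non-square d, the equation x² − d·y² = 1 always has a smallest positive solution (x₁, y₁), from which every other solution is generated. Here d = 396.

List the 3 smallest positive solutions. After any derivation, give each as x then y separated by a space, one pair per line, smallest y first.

199 10
79201 3980
31521799 1584030

[19; 1,8,1,38] for √396; ℓ=4 ⇒ convergent index 3
a_0=19:  p_0=19·1+0=19,  q_0=19·0+1=1
a_1=1:  p_1=1·19+1=20,  q_1=1·1+0=1
a_2=8:  p_2=8·20+19=179,  q_2=8·1+1=9
a_3=1:  p_3=1·179+20=199,  q_3=1·9+1=10
(x₁, y₁) = (199, 10);  199² − 396·10² = 1 ✓
n=2: (199,10)∘(199,10) = (199·199+396·10·10, 199·10+10·199) = (79201,3980)
n=3: (79201,3980)∘(199,10) = (199·79201+396·10·3980, 199·3980+10·79201) = (31521799,1584030)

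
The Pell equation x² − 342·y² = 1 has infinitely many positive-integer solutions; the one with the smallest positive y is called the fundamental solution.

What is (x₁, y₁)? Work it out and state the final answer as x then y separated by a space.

37 2

d=342: √d = [18; 2,36] (ℓ=2, even), read p_1/q_1
a_0=18:  p_0=18·1+0=18,  q_0=18·0+1=1
a_1=2:  p_1=2·18+1=37,  q_1=2·1+0=2
(x₁, y₁) = (37, 2);  37² − 342·2² = 1 ✓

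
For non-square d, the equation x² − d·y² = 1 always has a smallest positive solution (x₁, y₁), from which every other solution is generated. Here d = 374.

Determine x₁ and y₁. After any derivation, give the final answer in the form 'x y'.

3365 174

√374 = [19; 2,1,18,1,2,38, …], period ℓ=6 (even) → k=5
i=0: a=19 ⇒ p=19, q=1
…
i=3: a=18 ⇒ p=1083, q=56
i=4: a=1 ⇒ p=1141, q=59
i=5: a=2 ⇒ p=3365, q=174
→ (3365, 174).  Check: 3365²=11323225, 374·174²=11323224, difference 1.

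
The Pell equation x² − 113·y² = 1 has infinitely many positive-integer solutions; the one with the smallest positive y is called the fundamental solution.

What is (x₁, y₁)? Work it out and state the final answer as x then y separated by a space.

1204353 113296

[10; 1,1,1,2,2,1,1,1,20] for √113; ℓ=9 ⇒ convergent index 17
k=0  a_k=10  p_k/q_k = 10/1
…
k=4  a_k=2  p_k/q_k = 85/8
k=5  a_k=2  p_k/q_k = 202/19
k=6  a_k=1  p_k/q_k = 287/27
…
k=9  a_k=20  p_k/q_k = 16009/1506
…
k=16  a_k=1  p_k/q_k = 758918/71393
k=17  a_k=1  p_k/q_k = 1204353/113296
(x₁, y₁) = (1204353, 113296);  1204353² − 113·113296² = 1 ✓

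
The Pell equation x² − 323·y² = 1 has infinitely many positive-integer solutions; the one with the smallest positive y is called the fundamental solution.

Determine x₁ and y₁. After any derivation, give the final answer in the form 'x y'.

18 1

d=323: √d = [17; 1,34] (ℓ=2, even), read p_1/q_1
step 0: (17, 1)  from 17·(1,0) + (0,1)
step 1: (18, 1)  from 1·(17,1) + (1,0)
(x₁, y₁) = (18, 1);  18² − 323·1² = 1 ✓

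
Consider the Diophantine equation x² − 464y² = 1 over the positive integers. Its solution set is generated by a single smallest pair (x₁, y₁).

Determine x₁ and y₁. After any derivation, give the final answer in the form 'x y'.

9801 455

d=464: √d = [21; 1,1,5,1,1,1,5,1,1,42] (ℓ=10, even), read p_9/q_9
step 0: (21, 1)  from 21·(1,0) + (0,1)
step 1: (22, 1)  from 1·(21,1) + (1,0)
…
step 4: (280, 13)  from 1·(237,11) + (43,2)
…
step 8: (5299, 246)  from 1·(4502,209) + (797,37)
step 9: (9801, 455)  from 1·(5299,246) + (4502,209)
→ (9801, 455).  Check: 9801²=96059601, 464·455²=96059600, difference 1.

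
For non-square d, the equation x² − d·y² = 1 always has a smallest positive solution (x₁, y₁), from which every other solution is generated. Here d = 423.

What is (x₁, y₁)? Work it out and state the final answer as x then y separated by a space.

√423 = [20; 1,1,3,4,3,1,1,40, …], period ℓ=8 (even) → k=7
step 0: (20, 1)  from 20·(1,0) + (0,1)
…
step 6: (2612, 127)  from 1·(1995,97) + (617,30)
step 7: (4607, 224)  from 1·(2612,127) + (1995,97)
→ (4607, 224).  Check: 4607²=21224449, 423·224²=21224448, difference 1.

4607 224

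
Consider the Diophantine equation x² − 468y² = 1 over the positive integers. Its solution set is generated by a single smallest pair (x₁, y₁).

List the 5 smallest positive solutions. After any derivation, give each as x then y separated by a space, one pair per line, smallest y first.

d=468: √d = [21; 1,1,1,2,1,1,1,42] (ℓ=8, even), read p_7/q_7
i=0: a=21 ⇒ p=21, q=1
i=1: a=1 ⇒ p=22, q=1
i=2: a=1 ⇒ p=43, q=2
i=3: a=1 ⇒ p=65, q=3
i=4: a=2 ⇒ p=173, q=8
i=5: a=1 ⇒ p=238, q=11
i=6: a=1 ⇒ p=411, q=19
i=7: a=1 ⇒ p=649, q=30
(x₁, y₁) = (649, 30);  649² − 468·30² = 1 ✓
n=2: (649,30)∘(649,30) = (649·649+468·30·30, 649·30+30·649) = (842401,38940)
n=3: (842401,38940)∘(649,30) = (649·842401+468·30·38940, 649·38940+30·842401) = (1093435849,50544090)
n=4: (1093435849,50544090)∘(649,30) = (649·1093435849+468·30·50544090, 649·50544090+30·1093435849) = (1419278889601,65606189880)
n=5: (1419278889601,65606189880)∘(649,30) = (649·1419278889601+468·30·65606189880, 649·65606189880+30·1419278889601) = (1842222905266249,85156783920150)

649 30
842401 38940
1093435849 50544090
1419278889601 65606189880
1842222905266249 85156783920150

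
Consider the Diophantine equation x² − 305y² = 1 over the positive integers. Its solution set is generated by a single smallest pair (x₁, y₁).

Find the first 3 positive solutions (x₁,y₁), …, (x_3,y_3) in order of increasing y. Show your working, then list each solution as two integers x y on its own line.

√305 → a₀=17, period (2,6,2,34); ℓ=4 even so k=3
i=0: a=17 ⇒ p=17, q=1
…
i=2: a=6 ⇒ p=227, q=13
i=3: a=2 ⇒ p=489, q=28
fundamental: x₁=489, y₁=28  (since 239121 − 305·784 = 1)
(489+28√305)^2 = 478241 + 27384√305
(489+28√305)^3 = 467719209 + 26781524√305

489 28
478241 27384
467719209 26781524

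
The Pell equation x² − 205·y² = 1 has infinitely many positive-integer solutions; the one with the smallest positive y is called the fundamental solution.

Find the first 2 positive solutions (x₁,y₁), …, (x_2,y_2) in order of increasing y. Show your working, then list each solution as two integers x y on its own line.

39689 2772
3150433441 220035816

√205 → a₀=14, period (3,6,1,4,1,6,3,28); ℓ=8 even so k=7
a_0=14:  p_0=14·1+0=14,  q_0=14·0+1=1
…
a_3=1:  p_3=1·272+43=315,  q_3=1·19+3=22
a_4=4:  p_4=4·315+272=1532,  q_4=4·22+19=107
a_5=1:  p_5=1·1532+315=1847,  q_5=1·107+22=129
a_6=6:  p_6=6·1847+1532=12614,  q_6=6·129+107=881
a_7=3:  p_7=3·12614+1847=39689,  q_7=3·881+129=2772
(x₁, y₁) = (39689, 2772);  39689² − 205·2772² = 1 ✓
k=2:  x_2 = 39689·39689+205·2772·2772 = 3150433441,  y_2 = 39689·2772+2772·39689 = 220035816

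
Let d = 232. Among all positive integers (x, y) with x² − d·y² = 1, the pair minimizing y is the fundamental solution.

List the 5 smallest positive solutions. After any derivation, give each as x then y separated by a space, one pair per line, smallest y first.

19603 1287
768555217 50458122
30131975818099 1978261129845
1181354243155834177 77559705806244948
46316174427035658925363 3040805823861378301443

√232 → a₀=15, period (4,3,7,3,4,30); ℓ=6 even so k=5
k=0  a_k=15  p_k/q_k = 15/1
k=1  a_k=4  p_k/q_k = 61/4
k=2  a_k=3  p_k/q_k = 198/13
k=3  a_k=7  p_k/q_k = 1447/95
k=4  a_k=3  p_k/q_k = 4539/298
k=5  a_k=4  p_k/q_k = 19603/1287
(x₁, y₁) = (19603, 1287);  19603² − 232·1287² = 1 ✓
(19603+1287√232)^2 = 768555217 + 50458122√232
(19603+1287√232)^3 = 30131975818099 + 1978261129845√232
(19603+1287√232)^4 = 1181354243155834177 + 77559705806244948√232
(19603+1287√232)^5 = 46316174427035658925363 + 3040805823861378301443√232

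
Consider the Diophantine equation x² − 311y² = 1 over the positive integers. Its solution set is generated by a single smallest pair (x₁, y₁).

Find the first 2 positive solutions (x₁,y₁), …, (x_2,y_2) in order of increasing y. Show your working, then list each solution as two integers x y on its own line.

d=311: √d = [17; 1,1,1,2,1,…,1,1,34] (ℓ=16, even), read p_15/q_15
a_0=17:  p_0=17·1+0=17,  q_0=17·0+1=1
a_1=1:  p_1=1·17+1=18,  q_1=1·1+0=1
a_2=1:  p_2=1·18+17=35,  q_2=1·1+1=2
a_3=1:  p_3=1·35+18=53,  q_3=1·2+1=3
…
a_7=3:  p_7=3·1305+194=4109,  q_7=3·74+11=233
a_8=17:  p_8=17·4109+1305=71158,  q_8=17·233+74=4035
…
a_11=1:  p_11=1·1376656+217583=1594239,  q_11=1·78063+12338=90401
a_12=2:  p_12=2·1594239+1376656=4565134,  q_12=2·90401+78063=258865
…
a_14=1:  p_14=1·6159373+4565134=10724507,  q_14=1·349266+258865=608131
a_15=1:  p_15=1·10724507+6159373=16883880,  q_15=1·608131+349266=957397
(x₁, y₁) = (16883880, 957397);  16883880² − 311·957397² = 1 ✓
(x_2, y_2) = (16883880·16883880 + 311·957397·957397, 16883880·957397 + 957397·16883880) = (570130807708799, 32329152120720)

16883880 957397
570130807708799 32329152120720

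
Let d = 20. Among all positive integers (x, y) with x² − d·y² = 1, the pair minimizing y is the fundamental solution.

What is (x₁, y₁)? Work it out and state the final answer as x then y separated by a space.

√20 = [4; 2,8, …], period ℓ=2 (even) → k=1
step 0: (4, 1)  from 4·(1,0) + (0,1)
step 1: (9, 2)  from 2·(4,1) + (1,0)
→ (9, 2).  Check: 9²=81, 20·2²=80, difference 1.

9 2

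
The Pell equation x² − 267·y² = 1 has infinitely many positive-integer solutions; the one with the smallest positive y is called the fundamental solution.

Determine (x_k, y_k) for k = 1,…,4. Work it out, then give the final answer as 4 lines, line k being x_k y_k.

d=267: √d = [16; 2,1,15,1,2,32] (ℓ=6, even), read p_5/q_5
i=0: a=16 ⇒ p=16, q=1
…
i=2: a=1 ⇒ p=49, q=3
i=3: a=15 ⇒ p=768, q=47
i=4: a=1 ⇒ p=817, q=50
i=5: a=2 ⇒ p=2402, q=147
fundamental: x₁=2402, y₁=147  (since 5769604 − 267·21609 = 1)
(2402+147√267)^2 = 11539207 + 706188√267
(2402+147√267)^3 = 55434348026 + 3392527005√267
(2402+147√267)^4 = 266306596377697 + 16297699025832√267

2402 147
11539207 706188
55434348026 3392527005
266306596377697 16297699025832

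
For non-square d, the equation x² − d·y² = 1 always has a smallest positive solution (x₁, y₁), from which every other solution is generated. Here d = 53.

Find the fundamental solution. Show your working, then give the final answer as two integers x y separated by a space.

66249 9100

d=53: √d = [7; 3,1,1,3,14] (ℓ=5, odd), read p_9/q_9
k=0  a_k=7  p_k/q_k = 7/1
k=1  a_k=3  p_k/q_k = 22/3
…
k=8  a_k=1  p_k/q_k = 18557/2549
k=9  a_k=3  p_k/q_k = 66249/9100
(x₁, y₁) = (66249, 9100);  66249² − 53·9100² = 1 ✓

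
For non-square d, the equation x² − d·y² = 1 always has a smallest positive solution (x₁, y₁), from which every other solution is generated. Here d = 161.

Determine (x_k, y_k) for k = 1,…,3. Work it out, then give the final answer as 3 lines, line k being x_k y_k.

11775 928
277301249 21854400
6530444402175 514671119072

d=161: √d = [12; 1,2,4,1,2,1,4,2,1,24] (ℓ=10, even), read p_9/q_9
a_0=12:  p_0=12·1+0=12,  q_0=12·0+1=1
a_1=1:  p_1=1·12+1=13,  q_1=1·1+0=1
…
a_5=2:  p_5=2·203+165=571,  q_5=2·16+13=45
a_6=1:  p_6=1·571+203=774,  q_6=1·45+16=61
…
a_8=2:  p_8=2·3667+774=8108,  q_8=2·289+61=639
a_9=1:  p_9=1·8108+3667=11775,  q_9=1·639+289=928
(x₁, y₁) = (11775, 928);  11775² − 161·928² = 1 ✓
k=2:  x_2 = 11775·11775+161·928·928 = 277301249,  y_2 = 11775·928+928·11775 = 21854400
k=3:  x_3 = 11775·277301249+161·928·21854400 = 6530444402175,  y_3 = 11775·21854400+928·277301249 = 514671119072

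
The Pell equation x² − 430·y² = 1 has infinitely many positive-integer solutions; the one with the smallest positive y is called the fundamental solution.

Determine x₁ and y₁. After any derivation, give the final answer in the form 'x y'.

[20; 1,2,1,3,1,…,2,1,40] for √430; ℓ=14 ⇒ convergent index 13
a_0=20:  p_0=20·1+0=20,  q_0=20·0+1=1
a_1=1:  p_1=1·20+1=21,  q_1=1·1+0=1
a_2=2:  p_2=2·21+20=62,  q_2=2·1+1=3
a_3=1:  p_3=1·62+21=83,  q_3=1·3+1=4
…
a_5=1:  p_5=1·311+83=394,  q_5=1·15+4=19
a_6=6:  p_6=6·394+311=2675,  q_6=6·19+15=129
…
a_11=1:  p_11=1·599138+155233=754371,  q_11=1·28893+7486=36379
a_12=2:  p_12=2·754371+599138=2107880,  q_12=2·36379+28893=101651
a_13=1:  p_13=1·2107880+754371=2862251,  q_13=1·101651+36379=138030
fundamental: x₁=2862251, y₁=138030  (since 8192480787001 − 430·19052280900 = 1)

2862251 138030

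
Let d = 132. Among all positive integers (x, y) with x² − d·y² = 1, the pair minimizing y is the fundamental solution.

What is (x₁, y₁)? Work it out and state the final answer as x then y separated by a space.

d=132: √d = [11; 2,22] (ℓ=2, even), read p_1/q_1
a_0=11:  p_0=11·1+0=11,  q_0=11·0+1=1
a_1=2:  p_1=2·11+1=23,  q_1=2·1+0=2
(x₁, y₁) = (23, 2);  23² − 132·2² = 1 ✓

23 2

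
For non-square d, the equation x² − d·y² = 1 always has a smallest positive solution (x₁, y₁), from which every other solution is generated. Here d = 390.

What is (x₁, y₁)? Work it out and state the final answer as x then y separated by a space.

79 4

√390 = [19; 1,2,1,38, …], period ℓ=4 (even) → k=3
k=0  a_k=19  p_k/q_k = 19/1
…
k=2  a_k=2  p_k/q_k = 59/3
k=3  a_k=1  p_k/q_k = 79/4
(x₁, y₁) = (79, 4);  79² − 390·4² = 1 ✓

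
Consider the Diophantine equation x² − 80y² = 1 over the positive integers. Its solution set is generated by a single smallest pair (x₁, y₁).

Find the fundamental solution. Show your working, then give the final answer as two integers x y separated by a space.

d=80: √d = [8; 1,16] (ℓ=2, even), read p_1/q_1
i=0: a=8 ⇒ p=8, q=1
i=1: a=1 ⇒ p=9, q=1
(x₁, y₁) = (9, 1);  9² − 80·1² = 1 ✓

9 1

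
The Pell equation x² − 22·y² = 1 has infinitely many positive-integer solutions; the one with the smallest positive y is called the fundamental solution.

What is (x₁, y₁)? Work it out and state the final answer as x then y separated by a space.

197 42

√22 → a₀=4, period (1,2,4,2,1,8); ℓ=6 even so k=5
i=0: a=4 ⇒ p=4, q=1
…
i=3: a=4 ⇒ p=61, q=13
i=4: a=2 ⇒ p=136, q=29
i=5: a=1 ⇒ p=197, q=42
fundamental: x₁=197, y₁=42  (since 38809 − 22·1764 = 1)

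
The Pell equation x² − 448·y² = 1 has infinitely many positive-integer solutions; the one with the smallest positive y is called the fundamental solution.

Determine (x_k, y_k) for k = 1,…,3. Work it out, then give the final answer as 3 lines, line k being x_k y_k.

127 6
32257 1524
8193151 387090

√448 → a₀=21, period (6,42); ℓ=2 even so k=1
step 0: (21, 1)  from 21·(1,0) + (0,1)
step 1: (127, 6)  from 6·(21,1) + (1,0)
(x₁, y₁) = (127, 6);  127² − 448·6² = 1 ✓
(x_2, y_2) = (127·127 + 448·6·6, 127·6 + 6·127) = (32257, 1524)
(x_3, y_3) = (127·32257 + 448·6·1524, 127·1524 + 6·32257) = (8193151, 387090)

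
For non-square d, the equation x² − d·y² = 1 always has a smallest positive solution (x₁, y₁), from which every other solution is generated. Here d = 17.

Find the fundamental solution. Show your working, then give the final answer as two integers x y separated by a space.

33 8

√17 = [4; 8, …], period ℓ=1 (odd) → k=1
k=0  a_k=4  p_k/q_k = 4/1
k=1  a_k=8  p_k/q_k = 33/8
→ (33, 8).  Check: 33²=1089, 17·8²=1088, difference 1.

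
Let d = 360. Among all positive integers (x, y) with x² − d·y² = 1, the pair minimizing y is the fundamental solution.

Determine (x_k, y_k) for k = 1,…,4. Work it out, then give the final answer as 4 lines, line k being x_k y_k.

√360 → a₀=18, period (1,36); ℓ=2 even so k=1
a_0=18:  p_0=18·1+0=18,  q_0=18·0+1=1
a_1=1:  p_1=1·18+1=19,  q_1=1·1+0=1
(x₁, y₁) = (19, 1);  19² − 360·1² = 1 ✓
k=2:  x_2 = 19·19+360·1·1 = 721,  y_2 = 19·1+1·19 = 38
k=3:  x_3 = 19·721+360·1·38 = 27379,  y_3 = 19·38+1·721 = 1443
k=4:  x_4 = 19·27379+360·1·1443 = 1039681,  y_4 = 19·1443+1·27379 = 54796

19 1
721 38
27379 1443
1039681 54796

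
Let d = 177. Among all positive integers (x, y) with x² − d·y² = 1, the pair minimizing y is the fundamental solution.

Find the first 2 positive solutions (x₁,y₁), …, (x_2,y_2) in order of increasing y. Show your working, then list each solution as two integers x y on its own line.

62423 4692
7793261857 585777432

√177 → a₀=13, period (3,3,2,8,2,3,3,26); ℓ=8 even so k=7
step 0: (13, 1)  from 13·(1,0) + (0,1)
step 1: (40, 3)  from 3·(13,1) + (1,0)
…
step 6: (18985, 1427)  from 3·(5468,411) + (2581,194)
step 7: (62423, 4692)  from 3·(18985,1427) + (5468,411)
→ (62423, 4692).  Check: 62423²=3896630929, 177·4692²=3896630928, difference 1.
(62423+4692√177)^2 = 7793261857 + 585777432√177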